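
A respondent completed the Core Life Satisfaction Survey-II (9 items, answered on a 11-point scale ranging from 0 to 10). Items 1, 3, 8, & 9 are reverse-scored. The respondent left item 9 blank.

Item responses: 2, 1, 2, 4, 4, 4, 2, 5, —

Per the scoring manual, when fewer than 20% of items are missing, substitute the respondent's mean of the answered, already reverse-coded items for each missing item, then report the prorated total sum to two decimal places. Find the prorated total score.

Reverse-coded (on a 0–10 scale, reversed = 10 − raw):
  item 1: 10 − 2 = 8
  item 3: 10 − 2 = 8
  item 8: 10 − 5 = 5
Completed scored items (8 of 9): 8, 1, 8, 4, 4, 4, 2, 5; sum = 36.
Person mean = 36 / 8 ≈ 4.5000
Prorated total = (36 / 8) × 9 = 40.50 (to 2 dp)

40.50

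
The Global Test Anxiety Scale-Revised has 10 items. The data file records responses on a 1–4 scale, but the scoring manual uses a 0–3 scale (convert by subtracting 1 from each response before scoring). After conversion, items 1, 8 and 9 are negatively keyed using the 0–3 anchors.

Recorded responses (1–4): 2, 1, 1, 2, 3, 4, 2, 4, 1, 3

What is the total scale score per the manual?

14

Convert to 0–3: 1, 0, 0, 1, 2, 3, 1, 3, 0, 2
Reverse-coded (on a 0–3 scale, reversed = 3 − raw):
  item 1: 3 − 1 = 2
  item 8: 3 − 3 = 0
  item 9: 3 − 0 = 3
Scored: 2, 0, 0, 1, 2, 3, 1, 0, 3, 2
Total = 14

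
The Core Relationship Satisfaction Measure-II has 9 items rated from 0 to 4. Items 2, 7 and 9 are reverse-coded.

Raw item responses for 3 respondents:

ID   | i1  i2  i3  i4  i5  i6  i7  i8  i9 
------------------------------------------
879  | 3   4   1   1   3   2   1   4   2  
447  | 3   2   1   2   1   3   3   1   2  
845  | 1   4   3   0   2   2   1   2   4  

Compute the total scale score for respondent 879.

Respondent 879 raw: 3, 4, 1, 1, 3, 2, 1, 4, 2.
Reverse-coded (on a 0–4 scale, reversed = 4 − raw):
  item 1: 3
  item 2: 4 − 4 = 0
  item 3: 1
  item 4: 1
  item 5: 3
  item 6: 2
  item 7: 4 − 1 = 3
  item 8: 4
  item 9: 4 − 2 = 2
Sum = 3 + 0 + 1 + 1 + 3 + 2 + 3 + 4 + 2 = 19

19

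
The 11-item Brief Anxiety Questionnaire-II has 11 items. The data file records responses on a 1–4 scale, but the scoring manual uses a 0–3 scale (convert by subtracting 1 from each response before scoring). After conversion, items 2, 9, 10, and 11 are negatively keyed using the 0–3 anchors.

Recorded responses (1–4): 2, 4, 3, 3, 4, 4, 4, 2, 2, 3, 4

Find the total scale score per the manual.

Convert to 0–3: 1, 3, 2, 2, 3, 3, 3, 1, 1, 2, 3
Reverse-coded (on a 0–3 scale, reversed = 3 − raw):
  item 2: 3 − 3 = 0
  item 9: 3 − 1 = 2
  item 10: 3 − 2 = 1
  item 11: 3 − 3 = 0
Scored: 1, 0, 2, 2, 3, 3, 3, 1, 2, 1, 0
Total = 18

18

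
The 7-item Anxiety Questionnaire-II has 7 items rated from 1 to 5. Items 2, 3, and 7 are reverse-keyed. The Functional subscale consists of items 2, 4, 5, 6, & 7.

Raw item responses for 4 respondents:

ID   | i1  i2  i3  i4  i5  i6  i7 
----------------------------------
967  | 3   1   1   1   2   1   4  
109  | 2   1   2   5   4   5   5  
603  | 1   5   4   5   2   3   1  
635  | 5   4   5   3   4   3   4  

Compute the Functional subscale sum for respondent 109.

20

Respondent 109 raw: 2, 1, 2, 5, 4, 5, 5.
Functional items: 2, 4, 5, 6, 7.
Reverse-coded (reversed = (1+5) − raw = 6 − raw):
  item 2: 6 − 1 = 5
  item 4: 5
  item 5: 4
  item 6: 5
  item 7: 6 − 5 = 1
Sum = 5 + 5 + 4 + 5 + 1 = 20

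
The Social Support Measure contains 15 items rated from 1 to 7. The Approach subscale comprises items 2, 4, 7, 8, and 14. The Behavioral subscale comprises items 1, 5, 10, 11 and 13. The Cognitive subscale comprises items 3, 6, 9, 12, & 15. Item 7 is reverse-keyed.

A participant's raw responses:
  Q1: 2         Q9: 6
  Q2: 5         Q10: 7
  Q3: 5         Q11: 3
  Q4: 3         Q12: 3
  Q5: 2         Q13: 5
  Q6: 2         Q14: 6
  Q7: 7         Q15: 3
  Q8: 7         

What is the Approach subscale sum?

Approach items: 2, 4, 7, 8, 14.
Of these, item 7 is reverse-keyed; on a 1–7 scale, reversed = 8 − raw.
  item 2: 5
  item 4: 3
  item 7: 8 − 7 = 1
  item 8: 7
  item 14: 6
Sum = 5 + 3 + 1 + 7 + 6 = 22

22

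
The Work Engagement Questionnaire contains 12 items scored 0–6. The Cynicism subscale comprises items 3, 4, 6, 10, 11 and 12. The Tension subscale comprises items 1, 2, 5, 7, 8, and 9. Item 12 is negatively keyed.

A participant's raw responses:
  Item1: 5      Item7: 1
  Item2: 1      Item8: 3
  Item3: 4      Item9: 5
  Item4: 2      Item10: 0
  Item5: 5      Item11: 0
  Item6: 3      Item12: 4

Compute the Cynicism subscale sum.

Cynicism items: 3, 4, 6, 10, 11, 12.
Of these, item 12 is negatively keyed; on a 0–6 scale, reversed = 6 − raw.
  item 3: 4
  item 4: 2
  item 6: 3
  item 10: 0
  item 11: 0
  item 12: 6 − 4 = 2
Sum = 4 + 2 + 3 + 0 + 0 + 2 = 11

11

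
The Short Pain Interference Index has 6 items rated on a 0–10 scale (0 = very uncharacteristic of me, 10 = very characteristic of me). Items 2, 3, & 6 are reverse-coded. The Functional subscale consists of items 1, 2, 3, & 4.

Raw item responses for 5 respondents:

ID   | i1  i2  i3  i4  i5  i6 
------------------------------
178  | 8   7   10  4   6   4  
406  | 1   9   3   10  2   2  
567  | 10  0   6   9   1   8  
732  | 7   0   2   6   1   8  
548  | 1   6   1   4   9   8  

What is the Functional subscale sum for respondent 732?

31

Respondent 732 raw: 7, 0, 2, 6, 1, 8.
Functional items: 1, 2, 3, 4.
Reverse-coded (on a 0–10 scale, reversed = 10 − raw):
  item 1: 7
  item 2: 10 − 0 = 10
  item 3: 10 − 2 = 8
  item 4: 6
Sum = 7 + 10 + 8 + 6 = 31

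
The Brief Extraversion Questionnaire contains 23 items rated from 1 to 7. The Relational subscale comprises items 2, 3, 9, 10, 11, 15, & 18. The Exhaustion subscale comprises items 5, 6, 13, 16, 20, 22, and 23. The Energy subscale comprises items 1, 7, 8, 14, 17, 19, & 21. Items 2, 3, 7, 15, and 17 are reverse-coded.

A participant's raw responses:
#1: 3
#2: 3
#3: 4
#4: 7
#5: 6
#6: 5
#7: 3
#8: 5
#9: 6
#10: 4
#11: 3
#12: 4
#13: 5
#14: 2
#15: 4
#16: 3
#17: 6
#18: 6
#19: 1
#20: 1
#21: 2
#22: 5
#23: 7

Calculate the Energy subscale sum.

20

Energy items: 1, 7, 8, 14, 17, 19, 21.
Of these, items 7 and 17 are reverse-coded; reversed = (1+7) − raw = 8 − raw.
  item 1: 3
  item 7: 8 − 3 = 5
  item 8: 5
  item 14: 2
  item 17: 8 − 6 = 2
  item 19: 1
  item 21: 2
Sum = 3 + 5 + 5 + 2 + 2 + 1 + 2 = 20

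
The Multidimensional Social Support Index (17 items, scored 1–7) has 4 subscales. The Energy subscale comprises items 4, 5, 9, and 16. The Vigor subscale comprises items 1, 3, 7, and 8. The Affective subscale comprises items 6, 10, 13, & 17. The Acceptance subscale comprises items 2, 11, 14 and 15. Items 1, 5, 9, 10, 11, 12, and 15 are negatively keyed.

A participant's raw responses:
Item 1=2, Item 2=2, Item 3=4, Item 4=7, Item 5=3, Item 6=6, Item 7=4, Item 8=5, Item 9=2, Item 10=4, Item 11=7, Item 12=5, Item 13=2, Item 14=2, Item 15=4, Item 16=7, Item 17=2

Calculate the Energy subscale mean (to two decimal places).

Energy items: 4, 5, 9, 16.
Of these, items 5 & 9 are negatively keyed; reverse-coded value = 8 − response.
  item 4: 7
  item 5: 8 − 3 = 5
  item 9: 8 − 2 = 6
  item 16: 7
Sum = 7 + 5 + 6 + 7 = 25
Mean = 25 / 4 = 6.25

6.25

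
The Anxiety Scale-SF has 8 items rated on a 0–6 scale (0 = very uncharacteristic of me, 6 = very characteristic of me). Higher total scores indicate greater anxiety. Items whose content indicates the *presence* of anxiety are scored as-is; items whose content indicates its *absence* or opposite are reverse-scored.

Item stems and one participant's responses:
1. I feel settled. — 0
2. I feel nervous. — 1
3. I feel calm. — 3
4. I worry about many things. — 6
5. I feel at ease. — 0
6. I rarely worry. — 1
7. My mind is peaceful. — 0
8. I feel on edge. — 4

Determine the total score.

Items 1, 3, 5, 6, 7 describe the absence/opposite of anxiety → reverse-score.
reverse-coded value = 6 − response.
  item 1: 6 − 0 = 6
  item 2: 1
  item 3: 6 − 3 = 3
  item 4: 6
  item 5: 6 − 0 = 6
  item 6: 6 − 1 = 5
  item 7: 6 − 0 = 6
  item 8: 4
Total = 6 + 1 + 3 + 6 + 6 + 5 + 6 + 4 = 37

37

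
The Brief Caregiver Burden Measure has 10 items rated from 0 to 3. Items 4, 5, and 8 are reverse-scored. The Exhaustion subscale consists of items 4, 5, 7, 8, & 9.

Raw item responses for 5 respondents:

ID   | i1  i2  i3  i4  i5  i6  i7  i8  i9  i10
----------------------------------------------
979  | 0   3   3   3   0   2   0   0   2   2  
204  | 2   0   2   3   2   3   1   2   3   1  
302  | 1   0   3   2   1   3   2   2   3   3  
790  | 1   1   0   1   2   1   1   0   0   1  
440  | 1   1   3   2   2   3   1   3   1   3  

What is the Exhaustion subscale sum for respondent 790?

Respondent 790 raw: 1, 1, 0, 1, 2, 1, 1, 0, 0, 1.
Exhaustion items: 4, 5, 7, 8, 9.
Reverse-coded (reversed = (0+3) − raw = 3 − raw):
  item 4: 3 − 1 = 2
  item 5: 3 − 2 = 1
  item 7: 1
  item 8: 3 − 0 = 3
  item 9: 0
Sum = 2 + 1 + 1 + 3 + 0 = 7

7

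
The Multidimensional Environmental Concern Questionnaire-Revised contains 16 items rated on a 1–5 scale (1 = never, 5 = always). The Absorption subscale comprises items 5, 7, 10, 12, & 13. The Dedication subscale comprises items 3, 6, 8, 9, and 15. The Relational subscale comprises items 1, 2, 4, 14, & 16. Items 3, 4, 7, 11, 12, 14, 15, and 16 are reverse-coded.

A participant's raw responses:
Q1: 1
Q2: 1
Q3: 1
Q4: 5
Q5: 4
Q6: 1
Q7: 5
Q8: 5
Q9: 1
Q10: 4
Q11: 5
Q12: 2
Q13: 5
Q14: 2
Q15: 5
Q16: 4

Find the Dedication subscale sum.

13

Dedication items: 3, 6, 8, 9, 15.
Of these, items 3 & 15 are reverse-coded; on a 1–5 scale, reversed = 6 − raw.
  item 3: 6 − 1 = 5
  item 6: 1
  item 8: 5
  item 9: 1
  item 15: 6 − 5 = 1
Sum = 5 + 1 + 5 + 1 + 1 = 13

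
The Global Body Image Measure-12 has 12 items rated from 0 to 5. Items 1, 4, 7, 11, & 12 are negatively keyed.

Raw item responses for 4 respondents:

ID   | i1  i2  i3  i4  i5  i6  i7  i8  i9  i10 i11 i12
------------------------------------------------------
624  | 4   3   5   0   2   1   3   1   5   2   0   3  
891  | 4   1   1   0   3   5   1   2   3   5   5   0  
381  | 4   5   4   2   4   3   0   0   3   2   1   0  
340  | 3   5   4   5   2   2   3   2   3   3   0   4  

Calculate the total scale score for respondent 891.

35

Respondent 891 raw: 4, 1, 1, 0, 3, 5, 1, 2, 3, 5, 5, 0.
Reverse-coded (on a 0–5 scale, reversed = 5 − raw):
  item 1: 5 − 4 = 1
  item 2: 1
  item 3: 1
  item 4: 5 − 0 = 5
  item 5: 3
  item 6: 5
  item 7: 5 − 1 = 4
  item 8: 2
  item 9: 3
  item 10: 5
  item 11: 5 − 5 = 0
  item 12: 5 − 0 = 5
Sum = 1 + 1 + 1 + 5 + 3 + 5 + 4 + 2 + 3 + 5 + 0 + 5 = 35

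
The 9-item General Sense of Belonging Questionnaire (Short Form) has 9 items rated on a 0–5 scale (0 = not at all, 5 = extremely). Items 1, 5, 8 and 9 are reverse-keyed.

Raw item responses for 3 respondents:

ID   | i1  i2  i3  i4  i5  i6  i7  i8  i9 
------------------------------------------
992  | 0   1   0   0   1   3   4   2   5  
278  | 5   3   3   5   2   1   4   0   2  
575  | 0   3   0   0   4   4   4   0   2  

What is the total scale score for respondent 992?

Respondent 992 raw: 0, 1, 0, 0, 1, 3, 4, 2, 5.
Reverse-coded (reversed = (0+5) − raw = 5 − raw):
  item 1: 5 − 0 = 5
  item 2: 1
  item 3: 0
  item 4: 0
  item 5: 5 − 1 = 4
  item 6: 3
  item 7: 4
  item 8: 5 − 2 = 3
  item 9: 5 − 5 = 0
Sum = 5 + 1 + 0 + 0 + 4 + 3 + 4 + 3 + 0 = 20

20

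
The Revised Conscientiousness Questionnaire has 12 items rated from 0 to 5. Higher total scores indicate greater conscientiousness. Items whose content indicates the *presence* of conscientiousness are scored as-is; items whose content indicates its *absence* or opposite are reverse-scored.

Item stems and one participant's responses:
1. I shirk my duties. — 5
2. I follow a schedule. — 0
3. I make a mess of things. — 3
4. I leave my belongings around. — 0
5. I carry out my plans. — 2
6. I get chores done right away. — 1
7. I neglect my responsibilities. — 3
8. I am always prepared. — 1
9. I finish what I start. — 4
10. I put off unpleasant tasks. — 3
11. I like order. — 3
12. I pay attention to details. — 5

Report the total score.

Items 1, 3, 4, 7, 10 describe the absence/opposite of conscientiousness → reverse-score.
on a 0–5 scale, reversed = 5 − raw.
  item 1: 5 − 5 = 0
  item 2: 0
  item 3: 5 − 3 = 2
  item 4: 5 − 0 = 5
  item 5: 2
  item 6: 1
  item 7: 5 − 3 = 2
  item 8: 1
  item 9: 4
  item 10: 5 − 3 = 2
  item 11: 3
  item 12: 5
Total = 0 + 0 + 2 + 5 + 2 + 1 + 2 + 1 + 4 + 2 + 3 + 5 = 27

27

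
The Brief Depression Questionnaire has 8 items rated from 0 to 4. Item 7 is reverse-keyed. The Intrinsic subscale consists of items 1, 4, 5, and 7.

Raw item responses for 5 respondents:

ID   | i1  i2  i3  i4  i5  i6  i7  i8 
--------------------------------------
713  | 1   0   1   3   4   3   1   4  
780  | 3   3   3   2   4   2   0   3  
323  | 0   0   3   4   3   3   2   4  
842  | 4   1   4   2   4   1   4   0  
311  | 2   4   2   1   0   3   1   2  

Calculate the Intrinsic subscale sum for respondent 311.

Respondent 311 raw: 2, 4, 2, 1, 0, 3, 1, 2.
Intrinsic items: 1, 4, 5, 7.
Reverse-coded (reversed = (0+4) − raw = 4 − raw):
  item 1: 2
  item 4: 1
  item 5: 0
  item 7: 4 − 1 = 3
Sum = 2 + 1 + 0 + 3 = 6

6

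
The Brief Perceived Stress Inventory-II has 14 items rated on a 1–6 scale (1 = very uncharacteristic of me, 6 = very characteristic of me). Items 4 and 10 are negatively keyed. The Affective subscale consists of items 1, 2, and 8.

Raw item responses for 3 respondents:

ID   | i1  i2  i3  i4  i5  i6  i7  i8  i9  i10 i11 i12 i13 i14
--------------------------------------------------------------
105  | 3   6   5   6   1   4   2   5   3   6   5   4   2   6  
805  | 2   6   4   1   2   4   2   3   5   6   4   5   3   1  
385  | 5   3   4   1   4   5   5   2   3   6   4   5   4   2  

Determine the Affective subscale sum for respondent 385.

Respondent 385 raw: 5, 3, 4, 1, 4, 5, 5, 2, 3, 6, 4, 5, 4, 2.
Affective items: 1, 2, 8.
Reverse-coded (reversed = (1+6) − raw = 7 − raw):
  item 1: 5
  item 2: 3
  item 8: 2
Sum = 5 + 3 + 2 = 10

10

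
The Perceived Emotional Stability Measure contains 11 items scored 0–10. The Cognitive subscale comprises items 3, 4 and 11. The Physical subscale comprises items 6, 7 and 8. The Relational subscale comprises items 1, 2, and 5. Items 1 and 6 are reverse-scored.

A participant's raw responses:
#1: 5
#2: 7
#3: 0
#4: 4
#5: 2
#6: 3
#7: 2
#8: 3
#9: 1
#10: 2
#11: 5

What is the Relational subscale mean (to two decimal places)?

Relational items: 1, 2, 5.
Of these, item 1 is reverse-scored; on a 0–10 scale, reversed = 10 − raw.
  item 1: 10 − 5 = 5
  item 2: 7
  item 5: 2
Sum = 5 + 7 + 2 = 14
Mean = 14 / 3 = 4.67

4.67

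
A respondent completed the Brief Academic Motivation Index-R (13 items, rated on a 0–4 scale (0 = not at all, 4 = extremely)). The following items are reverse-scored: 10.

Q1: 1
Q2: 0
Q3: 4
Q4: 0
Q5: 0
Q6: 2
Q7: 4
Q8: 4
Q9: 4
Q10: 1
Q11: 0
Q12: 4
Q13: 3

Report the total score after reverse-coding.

Reverse-scored items use 4 − raw:
  item 10: 4 − 1 = 3
Scored responses: 1, 0, 4, 0, 0, 2, 4, 4, 4, 3, 0, 4, 3
Total = 1 + 0 + 4 + 0 + 0 + 2 + 4 + 4 + 4 + 3 + 0 + 4 + 3 = 29

29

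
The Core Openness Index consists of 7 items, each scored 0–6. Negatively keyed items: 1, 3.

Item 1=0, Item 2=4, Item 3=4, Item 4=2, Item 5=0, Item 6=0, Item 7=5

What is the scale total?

19

Raw sum = 15. Negatively keyed items: 1, 3; their raw sum = 4.
Each reversal replaces raw with 6 − raw, changing the total by 6 − 2·raw per item.
Total = 15 + 2·6 − 2·4 = 15 + 12 − 8 = 19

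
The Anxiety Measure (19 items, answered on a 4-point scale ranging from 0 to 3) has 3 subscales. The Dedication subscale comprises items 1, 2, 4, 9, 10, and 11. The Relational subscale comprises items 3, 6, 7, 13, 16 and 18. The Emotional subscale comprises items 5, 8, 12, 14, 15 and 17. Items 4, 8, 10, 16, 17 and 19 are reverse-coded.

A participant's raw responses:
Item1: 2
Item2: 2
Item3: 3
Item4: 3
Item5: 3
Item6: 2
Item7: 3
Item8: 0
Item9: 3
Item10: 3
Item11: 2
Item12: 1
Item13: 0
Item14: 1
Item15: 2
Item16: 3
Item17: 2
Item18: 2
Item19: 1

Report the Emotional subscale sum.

Emotional items: 5, 8, 12, 14, 15, 17.
Of these, items 8 and 17 are reverse-coded; reversed = (0+3) − raw = 3 − raw.
  item 5: 3
  item 8: 3 − 0 = 3
  item 12: 1
  item 14: 1
  item 15: 2
  item 17: 3 − 2 = 1
Sum = 3 + 3 + 1 + 1 + 2 + 1 = 11

11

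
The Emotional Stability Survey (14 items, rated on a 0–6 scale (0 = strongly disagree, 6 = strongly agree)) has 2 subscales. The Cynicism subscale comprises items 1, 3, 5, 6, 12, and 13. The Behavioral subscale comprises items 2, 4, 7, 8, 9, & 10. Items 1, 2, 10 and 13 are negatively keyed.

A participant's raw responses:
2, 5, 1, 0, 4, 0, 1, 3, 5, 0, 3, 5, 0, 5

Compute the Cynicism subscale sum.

20

Cynicism items: 1, 3, 5, 6, 12, 13.
Of these, items 1 and 13 are negatively keyed; reverse-coded value = 6 − response.
  item 1: 6 − 2 = 4
  item 3: 1
  item 5: 4
  item 6: 0
  item 12: 5
  item 13: 6 − 0 = 6
Sum = 4 + 1 + 4 + 0 + 5 + 6 = 20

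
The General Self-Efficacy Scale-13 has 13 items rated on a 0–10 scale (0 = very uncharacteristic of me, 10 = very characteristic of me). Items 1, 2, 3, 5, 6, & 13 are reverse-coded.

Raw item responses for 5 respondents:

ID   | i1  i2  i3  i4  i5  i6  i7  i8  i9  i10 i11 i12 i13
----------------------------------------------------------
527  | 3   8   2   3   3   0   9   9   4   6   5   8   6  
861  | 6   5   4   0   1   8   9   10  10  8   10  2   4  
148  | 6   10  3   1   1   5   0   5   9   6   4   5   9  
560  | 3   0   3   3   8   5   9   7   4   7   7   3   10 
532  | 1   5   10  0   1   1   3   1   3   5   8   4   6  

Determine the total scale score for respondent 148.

56

Respondent 148 raw: 6, 10, 3, 1, 1, 5, 0, 5, 9, 6, 4, 5, 9.
Reverse-coded (reverse-coded value = 10 − response):
  item 1: 10 − 6 = 4
  item 2: 10 − 10 = 0
  item 3: 10 − 3 = 7
  item 4: 1
  item 5: 10 − 1 = 9
  item 6: 10 − 5 = 5
  item 7: 0
  item 8: 5
  item 9: 9
  item 10: 6
  item 11: 4
  item 12: 5
  item 13: 10 − 9 = 1
Sum = 4 + 0 + 7 + 1 + 9 + 5 + 0 + 5 + 9 + 6 + 4 + 5 + 1 = 56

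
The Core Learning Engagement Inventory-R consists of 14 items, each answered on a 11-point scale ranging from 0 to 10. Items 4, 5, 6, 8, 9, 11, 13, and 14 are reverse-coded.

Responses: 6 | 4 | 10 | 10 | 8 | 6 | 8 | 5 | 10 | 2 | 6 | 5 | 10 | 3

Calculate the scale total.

Reversing items 4, 5, 6, 8, 9, 11, 13, & 14 with 10 − raw:
Total = 6 + 4 + 10 + (10−10) + (10−8) + (10−6) + 8 + (10−5) + (10−10) + 2 + (10−6) + 5 + (10−10) + (10−3)
      = 6 + 4 + 10 + 0 + 2 + 4 + 8 + 5 + 0 + 2 + 4 + 5 + 0 + 7 = 57

57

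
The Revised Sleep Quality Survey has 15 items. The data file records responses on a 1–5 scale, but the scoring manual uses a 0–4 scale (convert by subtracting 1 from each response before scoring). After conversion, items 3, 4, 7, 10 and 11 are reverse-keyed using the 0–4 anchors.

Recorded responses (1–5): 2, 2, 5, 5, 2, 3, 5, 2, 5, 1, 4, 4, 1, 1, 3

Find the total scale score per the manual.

Convert to 0–4: 1, 1, 4, 4, 1, 2, 4, 1, 4, 0, 3, 3, 0, 0, 2
Reverse-coded (reversed = (0+4) − raw = 4 − raw):
  item 3: 4 − 4 = 0
  item 4: 4 − 4 = 0
  item 7: 4 − 4 = 0
  item 10: 4 − 0 = 4
  item 11: 4 − 3 = 1
Scored: 1, 1, 0, 0, 1, 2, 0, 1, 4, 4, 1, 3, 0, 0, 2
Total = 20

20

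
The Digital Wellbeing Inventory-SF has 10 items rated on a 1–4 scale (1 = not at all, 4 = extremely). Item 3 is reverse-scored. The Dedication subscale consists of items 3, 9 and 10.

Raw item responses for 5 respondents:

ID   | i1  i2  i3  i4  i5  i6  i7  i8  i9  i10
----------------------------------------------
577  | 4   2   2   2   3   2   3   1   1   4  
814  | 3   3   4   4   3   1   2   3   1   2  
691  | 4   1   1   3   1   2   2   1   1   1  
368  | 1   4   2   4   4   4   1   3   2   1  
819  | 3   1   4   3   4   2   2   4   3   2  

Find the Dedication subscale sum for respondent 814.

Respondent 814 raw: 3, 3, 4, 4, 3, 1, 2, 3, 1, 2.
Dedication items: 3, 9, 10.
Reverse-coded (on a 1–4 scale, reversed = 5 − raw):
  item 3: 5 − 4 = 1
  item 9: 1
  item 10: 2
Sum = 1 + 1 + 2 = 4

4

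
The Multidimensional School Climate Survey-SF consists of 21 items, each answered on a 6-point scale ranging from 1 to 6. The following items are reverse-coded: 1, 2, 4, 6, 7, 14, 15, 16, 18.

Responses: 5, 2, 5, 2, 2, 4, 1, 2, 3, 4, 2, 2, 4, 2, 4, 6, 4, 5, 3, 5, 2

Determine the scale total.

Reversing items 1, 2, 4, 6, 7, 14, 15, 16, and 18 with 7 − raw:
Total = (7−5) + (7−2) + 5 + (7−2) + 2 + (7−4) + (7−1) + 2 + 3 + 4 + 2 + 2 + 4 + (7−2) + (7−4) + (7−6) + 4 + (7−5) + 3 + 5 + 2
      = 2 + 5 + 5 + 5 + 2 + 3 + 6 + 2 + 3 + 4 + 2 + 2 + 4 + 5 + 3 + 1 + 4 + 2 + 3 + 5 + 2 = 70

70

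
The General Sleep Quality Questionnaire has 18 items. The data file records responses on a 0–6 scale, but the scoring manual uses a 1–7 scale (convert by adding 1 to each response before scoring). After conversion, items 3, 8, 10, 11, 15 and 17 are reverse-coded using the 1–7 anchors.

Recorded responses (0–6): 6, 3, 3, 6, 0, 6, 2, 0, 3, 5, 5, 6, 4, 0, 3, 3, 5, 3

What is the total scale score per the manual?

Convert to 1–7: 7, 4, 4, 7, 1, 7, 3, 1, 4, 6, 6, 7, 5, 1, 4, 4, 6, 4
Reverse-coded (on a 1–7 scale, reversed = 8 − raw):
  item 3: 8 − 4 = 4
  item 8: 8 − 1 = 7
  item 10: 8 − 6 = 2
  item 11: 8 − 6 = 2
  item 15: 8 − 4 = 4
  item 17: 8 − 6 = 2
Scored: 7, 4, 4, 7, 1, 7, 3, 7, 4, 2, 2, 7, 5, 1, 4, 4, 2, 4
Total = 75

75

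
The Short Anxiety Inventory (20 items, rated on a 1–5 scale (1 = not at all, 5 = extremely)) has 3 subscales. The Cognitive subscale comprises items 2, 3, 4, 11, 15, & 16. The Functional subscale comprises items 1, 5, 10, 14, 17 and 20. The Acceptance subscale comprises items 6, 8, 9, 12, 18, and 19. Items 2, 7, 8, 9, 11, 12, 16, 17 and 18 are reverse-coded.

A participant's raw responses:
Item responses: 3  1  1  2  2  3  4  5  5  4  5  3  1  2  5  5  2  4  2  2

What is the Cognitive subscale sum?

Cognitive items: 2, 3, 4, 11, 15, 16.
Of these, items 2, 11, & 16 are reverse-coded; reverse-coded value = 6 − response.
  item 2: 6 − 1 = 5
  item 3: 1
  item 4: 2
  item 11: 6 − 5 = 1
  item 15: 5
  item 16: 6 − 5 = 1
Sum = 5 + 1 + 2 + 1 + 5 + 1 = 15

15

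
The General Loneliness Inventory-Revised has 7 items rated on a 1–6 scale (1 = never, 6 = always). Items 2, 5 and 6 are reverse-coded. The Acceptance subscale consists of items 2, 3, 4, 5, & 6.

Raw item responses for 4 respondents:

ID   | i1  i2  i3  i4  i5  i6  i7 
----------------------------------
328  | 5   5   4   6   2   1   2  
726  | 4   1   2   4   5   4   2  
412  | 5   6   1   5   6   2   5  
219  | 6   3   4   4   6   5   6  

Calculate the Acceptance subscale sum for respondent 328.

Respondent 328 raw: 5, 5, 4, 6, 2, 1, 2.
Acceptance items: 2, 3, 4, 5, 6.
Reverse-coded (reversed = (1+6) − raw = 7 − raw):
  item 2: 7 − 5 = 2
  item 3: 4
  item 4: 6
  item 5: 7 − 2 = 5
  item 6: 7 − 1 = 6
Sum = 2 + 4 + 6 + 5 + 6 = 23

23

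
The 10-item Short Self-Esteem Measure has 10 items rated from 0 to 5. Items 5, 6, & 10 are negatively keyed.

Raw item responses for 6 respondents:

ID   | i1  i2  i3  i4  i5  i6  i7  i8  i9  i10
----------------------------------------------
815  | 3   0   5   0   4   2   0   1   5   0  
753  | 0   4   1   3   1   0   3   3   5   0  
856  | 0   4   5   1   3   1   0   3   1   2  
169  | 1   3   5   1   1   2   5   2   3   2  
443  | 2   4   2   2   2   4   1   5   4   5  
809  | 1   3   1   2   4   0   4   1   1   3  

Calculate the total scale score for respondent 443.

24

Respondent 443 raw: 2, 4, 2, 2, 2, 4, 1, 5, 4, 5.
Reverse-coded (on a 0–5 scale, reversed = 5 − raw):
  item 1: 2
  item 2: 4
  item 3: 2
  item 4: 2
  item 5: 5 − 2 = 3
  item 6: 5 − 4 = 1
  item 7: 1
  item 8: 5
  item 9: 4
  item 10: 5 − 5 = 0
Sum = 2 + 4 + 2 + 2 + 3 + 1 + 1 + 5 + 4 + 0 = 24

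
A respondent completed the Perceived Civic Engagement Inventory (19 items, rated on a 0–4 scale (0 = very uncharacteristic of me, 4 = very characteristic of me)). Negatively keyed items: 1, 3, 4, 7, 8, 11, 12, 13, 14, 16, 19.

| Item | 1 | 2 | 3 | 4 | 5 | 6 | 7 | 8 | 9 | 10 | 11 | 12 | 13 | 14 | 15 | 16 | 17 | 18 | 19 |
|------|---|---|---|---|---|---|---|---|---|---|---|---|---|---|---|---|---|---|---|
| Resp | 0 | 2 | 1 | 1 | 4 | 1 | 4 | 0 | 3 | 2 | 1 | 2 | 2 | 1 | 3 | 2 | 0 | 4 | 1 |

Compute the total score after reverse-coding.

Reversing items 1, 3, 4, 7, 8, 11, 12, 13, 14, 16 and 19 with 4 − raw:
Total = (4−0) + 2 + (4−1) + (4−1) + 4 + 1 + (4−4) + (4−0) + 3 + 2 + (4−1) + (4−2) + (4−2) + (4−1) + 3 + (4−2) + 0 + 4 + (4−1)
      = 4 + 2 + 3 + 3 + 4 + 1 + 0 + 4 + 3 + 2 + 3 + 2 + 2 + 3 + 3 + 2 + 0 + 4 + 3 = 48

48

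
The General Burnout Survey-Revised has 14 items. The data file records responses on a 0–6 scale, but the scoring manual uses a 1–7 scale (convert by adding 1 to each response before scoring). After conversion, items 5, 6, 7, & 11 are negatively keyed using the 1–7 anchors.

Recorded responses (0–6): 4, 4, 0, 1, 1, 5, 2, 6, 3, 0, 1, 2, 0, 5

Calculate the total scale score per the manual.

54

Convert to 1–7: 5, 5, 1, 2, 2, 6, 3, 7, 4, 1, 2, 3, 1, 6
Reverse-coded (reverse-coded value = 8 − response):
  item 5: 8 − 2 = 6
  item 6: 8 − 6 = 2
  item 7: 8 − 3 = 5
  item 11: 8 − 2 = 6
Scored: 5, 5, 1, 2, 6, 2, 5, 7, 4, 1, 6, 3, 1, 6
Total = 54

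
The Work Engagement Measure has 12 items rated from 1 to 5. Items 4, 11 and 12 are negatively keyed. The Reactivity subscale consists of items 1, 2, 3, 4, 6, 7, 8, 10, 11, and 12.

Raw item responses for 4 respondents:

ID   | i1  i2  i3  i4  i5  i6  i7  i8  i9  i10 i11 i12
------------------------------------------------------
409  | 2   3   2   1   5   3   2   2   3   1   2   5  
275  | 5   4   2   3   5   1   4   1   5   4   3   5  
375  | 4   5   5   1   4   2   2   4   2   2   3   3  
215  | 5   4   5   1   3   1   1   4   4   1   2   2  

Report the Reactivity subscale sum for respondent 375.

Respondent 375 raw: 4, 5, 5, 1, 4, 2, 2, 4, 2, 2, 3, 3.
Reactivity items: 1, 2, 3, 4, 6, 7, 8, 10, 11, 12.
Reverse-coded (reverse-coded value = 6 − response):
  item 1: 4
  item 2: 5
  item 3: 5
  item 4: 6 − 1 = 5
  item 6: 2
  item 7: 2
  item 8: 4
  item 10: 2
  item 11: 6 − 3 = 3
  item 12: 6 − 3 = 3
Sum = 4 + 5 + 5 + 5 + 2 + 2 + 4 + 2 + 3 + 3 = 35

35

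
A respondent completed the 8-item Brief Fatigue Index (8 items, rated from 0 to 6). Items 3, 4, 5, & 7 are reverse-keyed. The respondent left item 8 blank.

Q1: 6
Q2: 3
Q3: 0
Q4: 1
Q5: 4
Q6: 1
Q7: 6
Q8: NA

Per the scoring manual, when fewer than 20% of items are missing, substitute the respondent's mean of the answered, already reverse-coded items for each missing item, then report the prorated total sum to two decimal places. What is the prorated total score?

Reverse-coded (on a 0–6 scale, reversed = 6 − raw):
  item 3: 6 − 0 = 6
  item 4: 6 − 1 = 5
  item 5: 6 − 4 = 2
  item 7: 6 − 6 = 0
Completed scored items (7 of 8): 6, 3, 6, 5, 2, 1, 0; sum = 23.
Person mean = 23 / 7 ≈ 3.2857
Prorated total = (23 / 7) × 8 = 26.29 (to 2 dp)

26.29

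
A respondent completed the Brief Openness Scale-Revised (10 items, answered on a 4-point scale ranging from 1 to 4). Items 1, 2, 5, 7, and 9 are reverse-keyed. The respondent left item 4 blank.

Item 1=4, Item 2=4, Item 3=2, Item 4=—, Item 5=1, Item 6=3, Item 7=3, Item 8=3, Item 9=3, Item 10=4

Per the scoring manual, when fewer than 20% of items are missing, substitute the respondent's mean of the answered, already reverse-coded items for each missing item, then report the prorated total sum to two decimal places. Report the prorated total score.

24.44

Reverse-coded (reversed = (1+4) − raw = 5 − raw):
  item 1: 5 − 4 = 1
  item 2: 5 − 4 = 1
  item 5: 5 − 1 = 4
  item 7: 5 − 3 = 2
  item 9: 5 − 3 = 2
Completed scored items (9 of 10): 1, 1, 2, 4, 3, 2, 3, 2, 4; sum = 22.
Person mean = 22 / 9 ≈ 2.4444
Prorated total = (22 / 9) × 10 = 24.44 (to 2 dp)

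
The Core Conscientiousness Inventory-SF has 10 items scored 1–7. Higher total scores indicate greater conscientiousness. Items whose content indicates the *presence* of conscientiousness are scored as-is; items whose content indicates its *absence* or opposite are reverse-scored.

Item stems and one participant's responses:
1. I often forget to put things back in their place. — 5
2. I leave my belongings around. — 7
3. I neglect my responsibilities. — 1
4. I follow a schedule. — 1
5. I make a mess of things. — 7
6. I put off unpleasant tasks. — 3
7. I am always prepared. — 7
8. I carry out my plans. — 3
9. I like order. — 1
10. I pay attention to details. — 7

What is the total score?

Items 1, 2, 3, 5, 6 describe the absence/opposite of conscientiousness → reverse-score.
reversed = (1+7) − raw = 8 − raw.
  item 1: 8 − 5 = 3
  item 2: 8 − 7 = 1
  item 3: 8 − 1 = 7
  item 4: 1
  item 5: 8 − 7 = 1
  item 6: 8 − 3 = 5
  item 7: 7
  item 8: 3
  item 9: 1
  item 10: 7
Total = 3 + 1 + 7 + 1 + 1 + 5 + 7 + 3 + 1 + 7 = 36

36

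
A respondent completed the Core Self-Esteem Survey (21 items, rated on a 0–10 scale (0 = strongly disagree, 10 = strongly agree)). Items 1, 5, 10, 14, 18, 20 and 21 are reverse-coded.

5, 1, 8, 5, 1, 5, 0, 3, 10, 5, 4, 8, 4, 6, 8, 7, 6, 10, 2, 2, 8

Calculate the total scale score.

104

Apply reverse scoring (reverse-coded value = 10 − response):
  item 1: 10 − 5 = 5
  item 5: 10 − 1 = 9
  item 10: 10 − 5 = 5
  item 14: 10 − 6 = 4
  item 18: 10 − 10 = 0
  item 20: 10 − 2 = 8
  item 21: 10 − 8 = 2
After reverse-coding: 5, 1, 8, 5, 9, 5, 0, 3, 10, 5, 4, 8, 4, 4, 8, 7, 6, 0, 2, 8, 2
Total = 5 + 1 + 8 + 5 + 9 + 5 + 0 + 3 + 10 + 5 + 4 + 8 + 4 + 4 + 8 + 7 + 6 + 0 + 2 + 8 + 2 = 104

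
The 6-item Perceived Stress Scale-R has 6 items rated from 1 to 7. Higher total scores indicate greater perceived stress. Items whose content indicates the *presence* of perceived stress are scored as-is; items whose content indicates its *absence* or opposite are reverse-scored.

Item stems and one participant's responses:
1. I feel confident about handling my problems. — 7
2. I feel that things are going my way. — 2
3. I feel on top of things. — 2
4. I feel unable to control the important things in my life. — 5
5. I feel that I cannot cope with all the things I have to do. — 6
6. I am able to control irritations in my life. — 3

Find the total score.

Items 1, 2, 3, 6 describe the absence/opposite of perceived stress → reverse-score.
reverse-coded value = 8 − response.
  item 1: 8 − 7 = 1
  item 2: 8 − 2 = 6
  item 3: 8 − 2 = 6
  item 4: 5
  item 5: 6
  item 6: 8 − 3 = 5
Total = 1 + 6 + 6 + 5 + 6 + 5 = 29

29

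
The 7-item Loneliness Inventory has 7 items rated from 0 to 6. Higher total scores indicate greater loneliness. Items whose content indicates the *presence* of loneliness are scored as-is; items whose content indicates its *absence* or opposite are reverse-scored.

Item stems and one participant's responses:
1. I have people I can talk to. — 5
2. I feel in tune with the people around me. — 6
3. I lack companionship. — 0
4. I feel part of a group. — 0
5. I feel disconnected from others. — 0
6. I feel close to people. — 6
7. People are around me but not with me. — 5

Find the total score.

Items 1, 2, 4, 6 describe the absence/opposite of loneliness → reverse-score.
reversed = (0+6) − raw = 6 − raw.
  item 1: 6 − 5 = 1
  item 2: 6 − 6 = 0
  item 3: 0
  item 4: 6 − 0 = 6
  item 5: 0
  item 6: 6 − 6 = 0
  item 7: 5
Total = 1 + 0 + 0 + 6 + 0 + 0 + 5 = 12

12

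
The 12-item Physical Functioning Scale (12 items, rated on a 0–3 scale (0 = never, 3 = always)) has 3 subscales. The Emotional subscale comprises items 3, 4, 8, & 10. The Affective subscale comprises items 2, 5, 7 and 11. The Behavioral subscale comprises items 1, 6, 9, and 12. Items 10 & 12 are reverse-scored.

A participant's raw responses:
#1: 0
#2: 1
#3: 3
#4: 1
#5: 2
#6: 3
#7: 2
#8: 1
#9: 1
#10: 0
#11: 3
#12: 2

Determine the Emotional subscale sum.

8

Emotional items: 3, 4, 8, 10.
Of these, item 10 is reverse-scored; reverse-coded value = 3 − response.
  item 3: 3
  item 4: 1
  item 8: 1
  item 10: 3 − 0 = 3
Sum = 3 + 1 + 1 + 3 = 8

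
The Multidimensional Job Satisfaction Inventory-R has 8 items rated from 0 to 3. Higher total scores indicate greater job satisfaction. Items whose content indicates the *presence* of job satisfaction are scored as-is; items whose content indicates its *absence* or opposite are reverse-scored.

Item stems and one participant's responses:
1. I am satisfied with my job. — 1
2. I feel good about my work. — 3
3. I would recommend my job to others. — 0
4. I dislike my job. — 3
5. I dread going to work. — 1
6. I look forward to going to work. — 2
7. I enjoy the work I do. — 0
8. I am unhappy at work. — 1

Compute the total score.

10

Items 4, 5, 8 describe the absence/opposite of job satisfaction → reverse-score.
reversed = (0+3) − raw = 3 − raw.
  item 1: 1
  item 2: 3
  item 3: 0
  item 4: 3 − 3 = 0
  item 5: 3 − 1 = 2
  item 6: 2
  item 7: 0
  item 8: 3 − 1 = 2
Total = 1 + 3 + 0 + 0 + 2 + 2 + 0 + 2 = 10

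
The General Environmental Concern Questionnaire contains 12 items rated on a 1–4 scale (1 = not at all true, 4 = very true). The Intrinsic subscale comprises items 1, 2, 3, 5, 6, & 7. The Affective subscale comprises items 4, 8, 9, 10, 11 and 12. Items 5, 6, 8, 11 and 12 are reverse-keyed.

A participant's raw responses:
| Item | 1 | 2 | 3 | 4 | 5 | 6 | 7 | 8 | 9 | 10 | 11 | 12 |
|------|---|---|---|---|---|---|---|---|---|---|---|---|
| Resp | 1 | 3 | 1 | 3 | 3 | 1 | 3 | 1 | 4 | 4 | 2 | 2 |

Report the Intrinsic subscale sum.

Intrinsic items: 1, 2, 3, 5, 6, 7.
Of these, items 5 & 6 are reverse-keyed; reversed = (1+4) − raw = 5 − raw.
  item 1: 1
  item 2: 3
  item 3: 1
  item 5: 5 − 3 = 2
  item 6: 5 − 1 = 4
  item 7: 3
Sum = 1 + 3 + 1 + 2 + 4 + 3 = 14

14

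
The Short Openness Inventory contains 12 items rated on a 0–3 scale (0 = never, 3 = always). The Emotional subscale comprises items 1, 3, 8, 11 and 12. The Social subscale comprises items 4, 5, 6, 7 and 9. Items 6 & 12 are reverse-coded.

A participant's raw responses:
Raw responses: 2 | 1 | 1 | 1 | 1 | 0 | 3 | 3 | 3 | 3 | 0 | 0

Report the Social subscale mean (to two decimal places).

Social items: 4, 5, 6, 7, 9.
Of these, item 6 is reverse-coded; reverse-coded value = 3 − response.
  item 4: 1
  item 5: 1
  item 6: 3 − 0 = 3
  item 7: 3
  item 9: 3
Sum = 1 + 1 + 3 + 3 + 3 = 11
Mean = 11 / 5 = 2.20

2.20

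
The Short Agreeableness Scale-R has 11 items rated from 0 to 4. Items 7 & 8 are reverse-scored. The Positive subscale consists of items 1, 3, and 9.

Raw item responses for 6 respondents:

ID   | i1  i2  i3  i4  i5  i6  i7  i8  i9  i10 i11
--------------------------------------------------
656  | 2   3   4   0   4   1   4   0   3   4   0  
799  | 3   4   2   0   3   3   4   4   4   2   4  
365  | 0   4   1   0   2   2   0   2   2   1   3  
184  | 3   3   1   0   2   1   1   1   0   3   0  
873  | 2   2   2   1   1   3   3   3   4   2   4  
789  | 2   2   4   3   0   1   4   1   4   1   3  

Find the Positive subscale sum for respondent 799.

9

Respondent 799 raw: 3, 4, 2, 0, 3, 3, 4, 4, 4, 2, 4.
Positive items: 1, 3, 9.
Reverse-coded (on a 0–4 scale, reversed = 4 − raw):
  item 1: 3
  item 3: 2
  item 9: 4
Sum = 3 + 2 + 4 = 9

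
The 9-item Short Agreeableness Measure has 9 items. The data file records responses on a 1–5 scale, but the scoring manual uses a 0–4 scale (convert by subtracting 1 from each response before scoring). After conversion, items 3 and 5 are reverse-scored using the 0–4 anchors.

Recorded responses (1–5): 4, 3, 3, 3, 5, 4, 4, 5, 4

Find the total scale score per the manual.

Convert to 0–4: 3, 2, 2, 2, 4, 3, 3, 4, 3
Reverse-coded (on a 0–4 scale, reversed = 4 − raw):
  item 3: 4 − 2 = 2
  item 5: 4 − 4 = 0
Scored: 3, 2, 2, 2, 0, 3, 3, 4, 3
Total = 22

22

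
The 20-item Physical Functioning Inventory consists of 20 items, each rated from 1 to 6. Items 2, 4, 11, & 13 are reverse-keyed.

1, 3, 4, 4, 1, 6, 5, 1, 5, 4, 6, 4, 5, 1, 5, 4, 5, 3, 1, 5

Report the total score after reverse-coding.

Reverse-coded items (on a 1–6 scale, reversed = 7 − raw):
  item 2: 7 − 3 = 4
  item 4: 7 − 4 = 3
  item 11: 7 − 6 = 1
  item 13: 7 − 5 = 2
After reverse-coding: 1, 4, 4, 3, 1, 6, 5, 1, 5, 4, 1, 4, 2, 1, 5, 4, 5, 3, 1, 5
Total = 1 + 4 + 4 + 3 + 1 + 6 + 5 + 1 + 5 + 4 + 1 + 4 + 2 + 1 + 5 + 4 + 5 + 3 + 1 + 5 = 65

65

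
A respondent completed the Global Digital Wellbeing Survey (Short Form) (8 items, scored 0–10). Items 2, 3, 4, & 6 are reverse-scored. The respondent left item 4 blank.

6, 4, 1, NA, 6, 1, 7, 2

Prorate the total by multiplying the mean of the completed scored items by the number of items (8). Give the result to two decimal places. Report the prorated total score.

Reverse-coded (on a 0–10 scale, reversed = 10 − raw):
  item 2: 10 − 4 = 6
  item 3: 10 − 1 = 9
  item 6: 10 − 1 = 9
Completed scored items (7 of 8): 6, 6, 9, 6, 9, 7, 2; sum = 45.
Person mean = 45 / 7 ≈ 6.4286
Prorated total = (45 / 7) × 8 = 51.43 (to 2 dp)

51.43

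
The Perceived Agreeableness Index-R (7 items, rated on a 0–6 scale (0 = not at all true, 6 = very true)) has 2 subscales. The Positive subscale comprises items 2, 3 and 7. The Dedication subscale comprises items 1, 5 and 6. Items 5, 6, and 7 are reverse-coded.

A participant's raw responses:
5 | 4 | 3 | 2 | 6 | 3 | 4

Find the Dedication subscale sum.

8

Dedication items: 1, 5, 6.
Of these, items 5 & 6 are reverse-coded; reverse-coded value = 6 − response.
  item 1: 5
  item 5: 6 − 6 = 0
  item 6: 6 − 3 = 3
Sum = 5 + 0 + 3 = 8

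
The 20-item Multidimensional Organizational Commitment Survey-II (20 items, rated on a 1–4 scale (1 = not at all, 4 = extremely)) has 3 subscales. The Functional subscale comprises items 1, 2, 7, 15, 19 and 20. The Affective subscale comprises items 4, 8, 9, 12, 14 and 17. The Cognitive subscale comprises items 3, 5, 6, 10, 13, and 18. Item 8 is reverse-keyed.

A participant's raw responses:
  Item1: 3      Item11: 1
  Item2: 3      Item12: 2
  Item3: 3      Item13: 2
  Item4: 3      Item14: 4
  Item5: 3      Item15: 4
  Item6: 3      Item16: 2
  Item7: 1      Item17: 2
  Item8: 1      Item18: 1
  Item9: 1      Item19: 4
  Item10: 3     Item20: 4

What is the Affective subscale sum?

16

Affective items: 4, 8, 9, 12, 14, 17.
Of these, item 8 is reverse-keyed; reverse-coded value = 5 − response.
  item 4: 3
  item 8: 5 − 1 = 4
  item 9: 1
  item 12: 2
  item 14: 4
  item 17: 2
Sum = 3 + 4 + 1 + 2 + 4 + 2 = 16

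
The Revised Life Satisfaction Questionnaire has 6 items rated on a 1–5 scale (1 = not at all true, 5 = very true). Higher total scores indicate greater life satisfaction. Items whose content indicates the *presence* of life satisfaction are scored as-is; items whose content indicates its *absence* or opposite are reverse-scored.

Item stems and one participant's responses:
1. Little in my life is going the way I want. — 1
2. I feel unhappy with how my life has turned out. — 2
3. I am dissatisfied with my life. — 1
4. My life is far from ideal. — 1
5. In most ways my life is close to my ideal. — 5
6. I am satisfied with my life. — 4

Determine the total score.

Items 1, 2, 3, 4 describe the absence/opposite of life satisfaction → reverse-score.
reversed = (1+5) − raw = 6 − raw.
  item 1: 6 − 1 = 5
  item 2: 6 − 2 = 4
  item 3: 6 − 1 = 5
  item 4: 6 − 1 = 5
  item 5: 5
  item 6: 4
Total = 5 + 4 + 5 + 5 + 5 + 4 = 28

28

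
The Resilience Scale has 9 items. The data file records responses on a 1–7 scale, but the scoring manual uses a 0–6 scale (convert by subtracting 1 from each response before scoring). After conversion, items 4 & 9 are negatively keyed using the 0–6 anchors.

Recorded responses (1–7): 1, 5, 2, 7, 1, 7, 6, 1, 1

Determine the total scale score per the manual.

Convert to 0–6: 0, 4, 1, 6, 0, 6, 5, 0, 0
Reverse-coded (on a 0–6 scale, reversed = 6 − raw):
  item 4: 6 − 6 = 0
  item 9: 6 − 0 = 6
Scored: 0, 4, 1, 0, 0, 6, 5, 0, 6
Total = 22

22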